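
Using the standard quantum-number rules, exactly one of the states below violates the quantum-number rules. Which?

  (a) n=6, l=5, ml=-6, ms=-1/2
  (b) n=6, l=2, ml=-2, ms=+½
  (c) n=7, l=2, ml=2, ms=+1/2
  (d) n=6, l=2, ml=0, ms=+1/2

(a) has |ml| = 6 > l = 5, violating −l ≤ ml ≤ l.
The remaining sets (b), (c), (d) satisfy all four rules.

(a)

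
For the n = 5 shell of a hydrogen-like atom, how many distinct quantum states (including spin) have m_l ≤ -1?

20

The n = 5 shell has l = 0 through 4; check each.
Contributions: l=1 → 1; l=2 → 2; l=3 → 3; l=4 → 4.
Orbitals: 1 + 2 + 3 + 4 = 10. Each orbital carries two spin states, so 10 × 2 = 20 states.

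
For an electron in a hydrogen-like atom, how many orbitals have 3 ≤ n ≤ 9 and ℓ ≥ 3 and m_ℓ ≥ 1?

Go shell by shell, enumerating (ℓ, m_ℓ) with ℓ ≥ 3 and m_ℓ ≥ 1:
n=4 → 3; n=5 → 7; n=6 → 12; n=7 → 18; n=8 → 25; n=9 → 33.
Total orbitals: 3 + 7 + 12 + 18 + 25 + 33 = 98.

98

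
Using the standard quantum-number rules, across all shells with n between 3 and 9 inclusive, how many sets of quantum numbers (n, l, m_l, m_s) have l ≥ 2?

504

Work shell by shell — for each n, count the (l, m_l) pairs that satisfy l ≥ 2:
n=3 → 5; n=4 → 12; n=5 → 21; n=6 → 32; n=7 → 45; n=8 → 60; n=9 → 77.
Orbitals: 5 + 12 + 21 + 32 + 45 + 60 + 77 = 252. Including both spin states (m_s = ±1/2) gives 2 × 252 = 504 states.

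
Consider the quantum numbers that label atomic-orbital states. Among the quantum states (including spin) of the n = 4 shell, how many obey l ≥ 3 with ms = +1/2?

Contributions: l=3 → 7.
Orbitals: 7. With ms fixed to a single value there is one state per orbital, giving 7 states.

7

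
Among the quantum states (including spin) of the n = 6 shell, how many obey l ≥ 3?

Go through l = 0, …, 5 (the values permitted for n = 6).
The (l, ml) pairs meeting l ≥ 3 give: l=3 → 7; l=4 → 9; l=5 → 11.
Orbitals: 7 + 9 + 11 = 27. Each orbital carries two spin states, so 27 × 2 = 54 states.

54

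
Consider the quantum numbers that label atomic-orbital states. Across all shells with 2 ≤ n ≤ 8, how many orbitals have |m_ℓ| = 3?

Work shell by shell — for each n, count the (ℓ, m_ℓ) pairs that satisfy |m_ℓ| = 3:
n=4 → 2; n=5 → 4; n=6 → 6; n=7 → 8; n=8 → 10.
Total orbitals: 2 + 4 + 6 + 8 + 10 = 30.

30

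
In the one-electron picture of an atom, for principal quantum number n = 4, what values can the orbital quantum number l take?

0, 1, 2, 3

l is an integer with 0 ≤ l ≤ n−1, so for n = 4: l = 0, 1, 2, 3.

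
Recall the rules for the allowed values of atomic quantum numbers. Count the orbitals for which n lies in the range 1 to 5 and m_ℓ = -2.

Per-shell orbital counts meeting the constraint:
n=3 → 1; n=4 → 2; n=5 → 3.
Total orbitals: 1 + 2 + 3 = 6.

6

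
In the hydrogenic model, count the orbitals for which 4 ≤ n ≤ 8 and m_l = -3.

15

Treat each shell separately and count matching orbitals:
n=4 → 1; n=5 → 2; n=6 → 3; n=7 → 4; n=8 → 5.
Total orbitals: 1 + 2 + 3 + 4 + 5 = 15.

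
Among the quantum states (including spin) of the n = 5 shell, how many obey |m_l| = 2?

12

With n = 5 the allowed l are 0, 1, …, 4.
Orbitals with |m_l| = 2, by l: l=2 → 2; l=3 → 2; l=4 → 2.
Orbitals: 2 + 2 + 2 = 6. Each orbital carries two spin states, so 6 × 2 = 12 states.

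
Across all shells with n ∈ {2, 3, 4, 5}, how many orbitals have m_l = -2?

Count contributing orbitals for each principal shell:
n=3 → 1; n=4 → 2; n=5 → 3.
Total orbitals: 1 + 2 + 3 = 6.

6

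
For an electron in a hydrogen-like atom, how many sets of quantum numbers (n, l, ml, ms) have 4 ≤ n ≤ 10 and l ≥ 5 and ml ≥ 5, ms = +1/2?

35

Go shell by shell, enumerating (l, ml) with l ≥ 5 and ml ≥ 5:
n=6 → 1; n=7 → 3; n=8 → 6; n=9 → 10; n=10 → 15.
Orbitals: 1 + 3 + 6 + 10 + 15 = 35. With ms fixed to +1/2 there is one state per orbital, so 35 states.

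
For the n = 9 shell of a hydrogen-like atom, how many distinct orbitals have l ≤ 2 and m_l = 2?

1

The (l, m_l) pairs meeting l ≤ 2 and m_l = 2 give: l=2 → 1.
Total orbitals: 1.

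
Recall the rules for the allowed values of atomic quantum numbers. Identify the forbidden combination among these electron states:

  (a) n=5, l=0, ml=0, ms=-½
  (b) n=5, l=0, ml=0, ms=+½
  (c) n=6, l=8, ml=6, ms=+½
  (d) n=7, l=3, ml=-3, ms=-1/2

(c) has l = 8 ≥ n = 6, violating 0 ≤ l ≤ n−1.
The remaining sets (a), (b), (d) satisfy all four rules.

(c)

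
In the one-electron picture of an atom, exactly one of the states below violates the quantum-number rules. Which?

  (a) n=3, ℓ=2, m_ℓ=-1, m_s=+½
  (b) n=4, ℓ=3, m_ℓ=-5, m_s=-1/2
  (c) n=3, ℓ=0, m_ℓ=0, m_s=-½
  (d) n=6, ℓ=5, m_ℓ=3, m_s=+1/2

(b)

(b) has |m_ℓ| = 5 > ℓ = 3, violating −ℓ ≤ m_ℓ ≤ ℓ.
The remaining sets (a), (c), (d) satisfy all four rules.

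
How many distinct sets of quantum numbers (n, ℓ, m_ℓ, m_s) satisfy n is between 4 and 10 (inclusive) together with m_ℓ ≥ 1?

322

Go shell by shell, enumerating (ℓ, m_ℓ) with m_ℓ ≥ 1:
n=4 → 6; n=5 → 10; n=6 → 15; n=7 → 21; n=8 → 28; n=9 → 36; n=10 → 45.
Orbitals: 6 + 10 + 15 + 21 + 28 + 36 + 45 = 161. Including both spin states (m_s = ±1/2) gives 2 × 161 = 322 states.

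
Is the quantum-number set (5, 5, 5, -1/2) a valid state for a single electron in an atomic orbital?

Invalid

The orbital quantum number must satisfy 0 ≤ l ≤ n−1. With n = 5 the allowed l values are 0, 1, 2, 3, 4, so l = 5 is out of range.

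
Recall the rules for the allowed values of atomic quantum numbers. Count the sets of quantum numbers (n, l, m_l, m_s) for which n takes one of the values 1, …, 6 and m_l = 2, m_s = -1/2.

10

Work shell by shell — for each n, count the (l, m_l) pairs that satisfy m_l = 2:
n=3 → 1; n=4 → 2; n=5 → 3; n=6 → 4.
Orbitals: 1 + 2 + 3 + 4 = 10. With m_s fixed to -1/2 there is one state per orbital, so 10 states.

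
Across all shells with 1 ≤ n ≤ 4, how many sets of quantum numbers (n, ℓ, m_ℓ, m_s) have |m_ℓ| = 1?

24

Go shell by shell, enumerating (ℓ, m_ℓ) with |m_ℓ| = 1:
n=2 → 2; n=3 → 4; n=4 → 6.
Orbitals: 2 + 4 + 6 = 12. Including both spin states (m_s = ±1/2) gives 2 × 12 = 24 states.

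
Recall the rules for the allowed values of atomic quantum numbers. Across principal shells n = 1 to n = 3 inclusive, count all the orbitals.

14

Shell n has n² orbitals: 1²=1 + 2²=4 + 3²=9 = 14 orbitals.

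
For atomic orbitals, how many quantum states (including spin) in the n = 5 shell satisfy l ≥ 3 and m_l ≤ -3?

6

Per l-value: l=3 → 1; l=4 → 2.
Orbitals: 1 + 2 = 3. Each orbital carries two spin states, so 3 × 2 = 6 states.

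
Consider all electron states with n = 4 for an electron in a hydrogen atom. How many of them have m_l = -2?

4

The n = 4 shell has l = 0 through 3; check each.
Per l-value: l=2 → 1; l=3 → 1.
Orbitals: 1 + 1 = 2. Each orbital carries two spin states, so 2 × 2 = 4 states.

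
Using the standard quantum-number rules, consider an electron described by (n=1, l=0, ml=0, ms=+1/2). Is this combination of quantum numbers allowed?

n = 1 is a positive integer. l = 0 satisfies 0 ≤ l ≤ n−1 = 0. ml = 0 lies in the range −l … +l (here 0). ms = +1/2 is one of ±1/2.
All four constraints are satisfied.

Yes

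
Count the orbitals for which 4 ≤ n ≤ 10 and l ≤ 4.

Go shell by shell, enumerating (l, ml) with l ≤ 4:
n=4 → 16; n=5 → 25; n=6 → 25; n=7 → 25; n=8 → 25; n=9 → 25; n=10 → 25.
Total orbitals: 16 + 25 + 25 + 25 + 25 + 25 + 25 = 166.

166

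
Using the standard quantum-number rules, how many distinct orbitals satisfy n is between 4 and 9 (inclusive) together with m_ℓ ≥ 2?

Work shell by shell — for each n, count the (ℓ, m_ℓ) pairs that satisfy m_ℓ ≥ 2:
n=4 → 3; n=5 → 6; n=6 → 10; n=7 → 15; n=8 → 21; n=9 → 28.
Total orbitals: 3 + 6 + 10 + 15 + 21 + 28 = 83.

83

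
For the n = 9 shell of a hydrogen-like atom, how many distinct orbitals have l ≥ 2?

77

Go through l = 0, …, 8 (the values permitted for n = 9).
The (l, ml) pairs meeting l ≥ 2 give: l=2 → 5; l=3 → 7; l=4 → 9; l=5 → 11; l=6 → 13; l=7 → 15; l=8 → 17.
Total orbitals: 5 + 7 + 9 + 11 + 13 + 15 + 17 = 77.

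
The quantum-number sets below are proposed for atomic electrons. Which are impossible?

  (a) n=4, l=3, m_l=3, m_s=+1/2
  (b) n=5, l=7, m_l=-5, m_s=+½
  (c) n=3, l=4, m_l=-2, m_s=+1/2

(b) has l = 7 ≥ n = 5, violating 0 ≤ l ≤ n−1.
(c) has l = 4 ≥ n = 3, violating 0 ≤ l ≤ n−1.
The remaining set (a) satisfies all four rules.

(b) and (c)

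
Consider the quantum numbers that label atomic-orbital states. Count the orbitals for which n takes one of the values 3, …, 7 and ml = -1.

Treat each shell separately and count matching orbitals:
n=3 → 2; n=4 → 3; n=5 → 4; n=6 → 5; n=7 → 6.
Total orbitals: 2 + 3 + 4 + 5 + 6 = 20.

20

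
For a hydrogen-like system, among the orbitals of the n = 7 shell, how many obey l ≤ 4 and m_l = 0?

The (l, m_l) pairs meeting l ≤ 4 and m_l = 0 give: l=0 → 1; l=1 → 1; l=2 → 1; l=3 → 1; l=4 → 1.
Total orbitals: 1 + 1 + 1 + 1 + 1 = 5.

5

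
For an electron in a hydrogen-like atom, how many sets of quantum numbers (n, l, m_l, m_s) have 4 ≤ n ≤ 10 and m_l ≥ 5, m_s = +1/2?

Count contributing orbitals for each principal shell:
n=6 → 1; n=7 → 3; n=8 → 6; n=9 → 10; n=10 → 15.
Orbitals: 1 + 3 + 6 + 10 + 15 = 35. With m_s fixed to +1/2 there is one state per orbital, so 35 states.

35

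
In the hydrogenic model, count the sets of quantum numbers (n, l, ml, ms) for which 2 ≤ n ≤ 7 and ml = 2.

30

Treat each shell separately and count matching orbitals:
n=3 → 1; n=4 → 2; n=5 → 3; n=6 → 4; n=7 → 5.
Orbitals: 1 + 2 + 3 + 4 + 5 = 15. Including both spin states (ms = ±1/2) gives 2 × 15 = 30 states.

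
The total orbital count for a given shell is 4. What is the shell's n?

n = 2

n² = 4 ⇒ n = 2.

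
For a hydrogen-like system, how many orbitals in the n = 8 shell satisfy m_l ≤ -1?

Contributions: l=1 → 1; l=2 → 2; l=3 → 3; l=4 → 4; l=5 → 5; l=6 → 6; l=7 → 7.
Total orbitals: 1 + 2 + 3 + 4 + 5 + 6 + 7 = 28.

28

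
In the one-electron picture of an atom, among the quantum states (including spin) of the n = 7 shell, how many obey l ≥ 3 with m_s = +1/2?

With n = 7 the allowed l are 0, 1, …, 6.
Contributions: l=3 → 7; l=4 → 9; l=5 → 11; l=6 → 13.
Orbitals: 7 + 9 + 11 + 13 = 40. With m_s fixed to a single value there is one state per orbital, giving 40 states.

40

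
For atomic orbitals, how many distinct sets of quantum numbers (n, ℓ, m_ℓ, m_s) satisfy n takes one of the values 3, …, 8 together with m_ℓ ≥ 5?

For each n in the range, tally the orbitals obeying m_ℓ ≥ 5:
n=6 → 1; n=7 → 3; n=8 → 6.
Orbitals: 1 + 3 + 6 = 10. Including both spin states (m_s = ±1/2) gives 2 × 10 = 20 states.

20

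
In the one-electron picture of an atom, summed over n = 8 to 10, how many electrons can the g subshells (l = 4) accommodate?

54

A g subshell (l = 4) exists for every n ≥ 5, so shells n = 8, 9, 10 each contribute one — 3 subshells.
Since each g subshell holds 2(2·4+1) = 18 electrons, the total is 3 × 18 = 54.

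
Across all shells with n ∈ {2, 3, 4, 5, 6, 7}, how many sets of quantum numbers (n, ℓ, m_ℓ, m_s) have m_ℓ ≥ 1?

Work shell by shell — for each n, count the (ℓ, m_ℓ) pairs that satisfy m_ℓ ≥ 1:
n=2 → 1; n=3 → 3; n=4 → 6; n=5 → 10; n=6 → 15; n=7 → 21.
Orbitals: 1 + 3 + 6 + 10 + 15 + 21 = 56. Including both spin states (m_s = ±1/2) gives 2 × 56 = 112 states.

112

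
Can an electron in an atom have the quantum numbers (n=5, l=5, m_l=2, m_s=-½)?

The orbital quantum number must satisfy 0 ≤ l ≤ n−1. With n = 5 the allowed l values are 0, 1, 2, 3, 4, so l = 5 is out of range.

Invalid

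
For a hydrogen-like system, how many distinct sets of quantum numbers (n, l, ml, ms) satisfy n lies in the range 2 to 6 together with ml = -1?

30

Treat each shell separately and count matching orbitals:
n=2 → 1; n=3 → 2; n=4 → 3; n=5 → 4; n=6 → 5.
Orbitals: 1 + 2 + 3 + 4 + 5 = 15. Including both spin states (ms = ±1/2) gives 2 × 15 = 30 states.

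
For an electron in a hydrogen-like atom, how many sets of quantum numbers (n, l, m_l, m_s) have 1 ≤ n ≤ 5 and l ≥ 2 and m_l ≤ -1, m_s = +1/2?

Count contributing orbitals for each principal shell:
n=3 → 2; n=4 → 5; n=5 → 9.
Orbitals: 2 + 5 + 9 = 16. With m_s fixed to +1/2 there is one state per orbital, so 16 states.

16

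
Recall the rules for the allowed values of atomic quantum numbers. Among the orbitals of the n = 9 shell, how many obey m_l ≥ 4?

15

The n = 9 shell has l = 0 through 8; check each.
The (l, m_l) pairs meeting m_l ≥ 4 give: l=4 → 1; l=5 → 2; l=6 → 3; l=7 → 4; l=8 → 5.
Total orbitals: 1 + 2 + 3 + 4 + 5 = 15.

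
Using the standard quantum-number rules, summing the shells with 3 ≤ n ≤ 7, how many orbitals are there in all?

135

Shell n has n² orbitals: 3²=9 + 4²=16 + 5²=25 + 6²=36 + 7²=49 = 135 orbitals.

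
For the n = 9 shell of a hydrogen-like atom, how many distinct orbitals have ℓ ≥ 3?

72

The (ℓ, m_ℓ) pairs meeting ℓ ≥ 3 give: ℓ=3 → 7; ℓ=4 → 9; ℓ=5 → 11; ℓ=6 → 13; ℓ=7 → 15; ℓ=8 → 17.
Total orbitals: 7 + 9 + 11 + 13 + 15 + 17 = 72.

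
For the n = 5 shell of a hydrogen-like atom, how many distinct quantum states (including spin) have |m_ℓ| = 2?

The n = 5 shell has ℓ = 0 through 4; check each.
The (ℓ, m_ℓ) pairs meeting |m_ℓ| = 2 give: ℓ=2 → 2; ℓ=3 → 2; ℓ=4 → 2.
Orbitals: 2 + 2 + 2 = 6. Each orbital carries two spin states, so 6 × 2 = 12 states.

12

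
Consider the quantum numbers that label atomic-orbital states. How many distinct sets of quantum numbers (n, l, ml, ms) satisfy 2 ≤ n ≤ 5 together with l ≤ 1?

32

Per-shell orbital counts meeting the constraint:
n=2 → 4; n=3 → 4; n=4 → 4; n=5 → 4.
Orbitals: 4 + 4 + 4 + 4 = 16. Including both spin states (ms = ±1/2) gives 2 × 16 = 32 states.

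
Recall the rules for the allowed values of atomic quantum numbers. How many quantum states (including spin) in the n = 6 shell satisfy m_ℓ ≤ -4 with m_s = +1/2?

3

The (ℓ, m_ℓ) pairs meeting m_ℓ ≤ -4 give: ℓ=4 → 1; ℓ=5 → 2.
Orbitals: 1 + 2 = 3. With m_s fixed to a single value there is one state per orbital, giving 3 states.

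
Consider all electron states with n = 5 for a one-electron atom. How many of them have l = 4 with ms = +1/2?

9

The n = 5 shell has l = 0 through 4; check each.
Orbitals with l = 4, by l: l=4 → 9.
Orbitals: 9. With ms fixed to a single value there is one state per orbital, giving 9 states.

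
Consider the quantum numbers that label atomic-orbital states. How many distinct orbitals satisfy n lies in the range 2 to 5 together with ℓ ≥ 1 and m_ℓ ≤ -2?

For each n in the range, tally the orbitals obeying ℓ ≥ 1 and m_ℓ ≤ -2:
n=3 → 1; n=4 → 3; n=5 → 6.
Total orbitals: 1 + 3 + 6 = 10.

10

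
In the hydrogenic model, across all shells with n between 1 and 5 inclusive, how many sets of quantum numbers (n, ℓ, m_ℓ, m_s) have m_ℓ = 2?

Per-shell orbital counts meeting the constraint:
n=3 → 1; n=4 → 2; n=5 → 3.
Orbitals: 1 + 2 + 3 = 6. Including both spin states (m_s = ±1/2) gives 2 × 6 = 12 states.

12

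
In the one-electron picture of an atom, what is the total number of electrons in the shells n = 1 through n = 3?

28

Shell n has n² orbitals: 1²=1 + 2²=4 + 3²=9 = 14 orbitals.
Two spin states per orbital: 2 × 14 = 28 electrons.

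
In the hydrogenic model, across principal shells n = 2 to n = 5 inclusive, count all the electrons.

108

Shell n has n² orbitals: 2²=4 + 3²=9 + 4²=16 + 5²=25 = 54 orbitals.
Two spin states per orbital: 2 × 54 = 108 electrons.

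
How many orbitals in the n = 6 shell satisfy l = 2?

5

Contributions: l=2 → 5.
Total orbitals: 5.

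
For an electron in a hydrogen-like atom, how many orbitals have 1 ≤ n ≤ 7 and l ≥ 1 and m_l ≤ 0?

77

Per-shell orbital counts meeting the constraint:
n=2 → 2; n=3 → 5; n=4 → 9; n=5 → 14; n=6 → 20; n=7 → 27.
Total orbitals: 2 + 5 + 9 + 14 + 20 + 27 = 77.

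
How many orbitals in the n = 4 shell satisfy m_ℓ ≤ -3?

With n = 4 the allowed ℓ are 0, 1, …, 3.
The (ℓ, m_ℓ) pairs meeting m_ℓ ≤ -3 give: ℓ=3 → 1.
Total orbitals: 1.

1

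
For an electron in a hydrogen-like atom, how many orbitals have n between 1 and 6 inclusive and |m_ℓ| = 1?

Work shell by shell — for each n, count the (ℓ, m_ℓ) pairs that satisfy |m_ℓ| = 1:
n=2 → 2; n=3 → 4; n=4 → 6; n=5 → 8; n=6 → 10.
Total orbitals: 2 + 4 + 6 + 8 + 10 = 30.

30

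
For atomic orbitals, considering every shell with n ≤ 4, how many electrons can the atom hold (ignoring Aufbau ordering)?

60

Total orbitals = 1² + 2² + 3² + 4² = 30. Doubling for spin gives 60 electrons.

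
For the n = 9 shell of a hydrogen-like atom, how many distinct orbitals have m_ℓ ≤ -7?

Go through ℓ = 0, …, 8 (the values permitted for n = 9).
Contributions: ℓ=7 → 1; ℓ=8 → 2.
Total orbitals: 1 + 2 = 3.

3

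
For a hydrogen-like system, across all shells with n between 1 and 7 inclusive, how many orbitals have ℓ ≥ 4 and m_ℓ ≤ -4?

Treat each shell separately and count matching orbitals:
n=5 → 1; n=6 → 3; n=7 → 6.
Total orbitals: 1 + 3 + 6 = 10.

10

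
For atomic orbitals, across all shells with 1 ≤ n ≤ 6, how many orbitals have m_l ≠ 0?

70

Per-shell orbital counts meeting the constraint:
n=2 → 2; n=3 → 6; n=4 → 12; n=5 → 20; n=6 → 30.
Total orbitals: 2 + 6 + 12 + 20 + 30 = 70.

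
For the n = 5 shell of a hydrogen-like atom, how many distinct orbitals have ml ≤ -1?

For n = 5, l ranges over 0 … 4.
Per l-value: l=1 → 1; l=2 → 2; l=3 → 3; l=4 → 4.
Total orbitals: 1 + 2 + 3 + 4 = 10.

10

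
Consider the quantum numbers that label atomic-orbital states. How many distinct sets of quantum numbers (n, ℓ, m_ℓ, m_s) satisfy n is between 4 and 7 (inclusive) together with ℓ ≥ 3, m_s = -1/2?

Per-shell orbital counts meeting the constraint:
n=4 → 7; n=5 → 16; n=6 → 27; n=7 → 40.
Orbitals: 7 + 16 + 27 + 40 = 90. With m_s fixed to -1/2 there is one state per orbital, so 90 states.

90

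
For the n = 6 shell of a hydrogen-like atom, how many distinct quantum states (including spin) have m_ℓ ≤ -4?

6

The n = 6 shell has ℓ = 0 through 5; check each.
Orbitals with m_ℓ ≤ -4, by ℓ: ℓ=4 → 1; ℓ=5 → 2.
Orbitals: 1 + 2 = 3. Each orbital carries two spin states, so 3 × 2 = 6 states.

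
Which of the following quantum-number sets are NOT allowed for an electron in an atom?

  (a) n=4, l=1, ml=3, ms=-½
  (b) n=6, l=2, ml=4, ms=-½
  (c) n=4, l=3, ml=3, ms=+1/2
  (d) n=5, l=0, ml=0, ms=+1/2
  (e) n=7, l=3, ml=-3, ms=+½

(a) and (b)

(a) has |ml| = 3 > l = 1, violating −l ≤ ml ≤ l.
(b) has |ml| = 4 > l = 2, violating −l ≤ ml ≤ l.
The remaining sets (c), (d), (e) satisfy all four rules.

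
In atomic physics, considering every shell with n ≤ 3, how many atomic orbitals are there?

14

Total orbitals = 1² + 2² + 3² = 14.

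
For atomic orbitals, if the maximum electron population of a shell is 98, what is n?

2n² = 98 ⇒ n² = 49 ⇒ n = 7.

n = 7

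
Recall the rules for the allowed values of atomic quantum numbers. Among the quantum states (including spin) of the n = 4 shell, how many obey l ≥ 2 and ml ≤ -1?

Per l-value: l=2 → 2; l=3 → 3.
Orbitals: 2 + 3 = 5. Each orbital carries two spin states, so 5 × 2 = 10 states.

10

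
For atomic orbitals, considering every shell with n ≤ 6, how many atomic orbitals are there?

Total orbitals = 1² + 2² + 3² + 4² + 5² + 6² = 91.

91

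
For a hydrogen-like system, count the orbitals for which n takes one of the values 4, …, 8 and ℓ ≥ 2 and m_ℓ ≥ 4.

Go shell by shell, enumerating (ℓ, m_ℓ) with ℓ ≥ 2 and m_ℓ ≥ 4:
n=5 → 1; n=6 → 3; n=7 → 6; n=8 → 10.
Total orbitals: 1 + 3 + 6 + 10 = 20.

20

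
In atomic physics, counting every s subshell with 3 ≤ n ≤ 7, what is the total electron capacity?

10

An s subshell (ℓ = 0) exists for every n ≥ 1, so shells n = 3, 4, 5, 6, 7 each contribute one — 5 subshells.
Since each s subshell holds 2(2·0+1) = 2 electrons, the total is 5 × 2 = 10.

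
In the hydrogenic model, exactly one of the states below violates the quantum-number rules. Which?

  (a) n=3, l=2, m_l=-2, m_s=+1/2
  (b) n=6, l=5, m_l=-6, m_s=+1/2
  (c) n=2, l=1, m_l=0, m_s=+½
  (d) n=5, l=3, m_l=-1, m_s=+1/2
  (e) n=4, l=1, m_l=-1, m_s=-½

(b) has |m_l| = 6 > l = 5, violating −l ≤ m_l ≤ l.
The remaining sets (a), (c), (d), (e) satisfy all four rules.

(b)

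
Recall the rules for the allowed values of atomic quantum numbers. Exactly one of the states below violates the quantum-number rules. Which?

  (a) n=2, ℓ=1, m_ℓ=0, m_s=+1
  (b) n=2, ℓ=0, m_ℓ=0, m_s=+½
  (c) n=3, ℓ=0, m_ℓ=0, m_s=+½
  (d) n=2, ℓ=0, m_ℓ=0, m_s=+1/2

(a) has m_s = +1, but an electron's spin must be ±1/2.
The remaining sets (b), (c), (d) satisfy all four rules.

(a)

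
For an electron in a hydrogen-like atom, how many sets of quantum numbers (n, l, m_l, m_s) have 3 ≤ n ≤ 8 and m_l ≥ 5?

Go shell by shell, enumerating (l, m_l) with m_l ≥ 5:
n=6 → 1; n=7 → 3; n=8 → 6.
Orbitals: 1 + 3 + 6 = 10. Including both spin states (m_s = ±1/2) gives 2 × 10 = 20 states.

20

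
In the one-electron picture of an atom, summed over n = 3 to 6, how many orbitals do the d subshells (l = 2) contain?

20

A d subshell (l = 2) exists for every n ≥ 3, so shells n = 3, 4, 5, 6 each contribute one — 4 subshells.
Since each d subshell has 2·2+1 = 5 orbitals, the total is 4 × 5 = 20.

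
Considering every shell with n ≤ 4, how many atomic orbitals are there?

Total orbitals = 1² + 2² + 3² + 4² = 30.

30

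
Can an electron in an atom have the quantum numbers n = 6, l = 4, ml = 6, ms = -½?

The magnetic quantum number must satisfy −l ≤ ml ≤ l. With l = 4, ml can only be -4, -3, -2, -1, 0, 1, 2, 3, 4, so ml = 6 is forbidden.

Not allowed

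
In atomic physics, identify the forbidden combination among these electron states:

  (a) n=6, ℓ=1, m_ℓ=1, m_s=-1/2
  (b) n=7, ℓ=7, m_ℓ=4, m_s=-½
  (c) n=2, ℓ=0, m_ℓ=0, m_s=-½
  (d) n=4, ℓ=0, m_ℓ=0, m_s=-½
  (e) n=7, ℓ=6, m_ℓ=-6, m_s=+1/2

(b)

(b) has ℓ = 7 ≥ n = 7, violating 0 ≤ ℓ ≤ n−1.
The remaining sets (a), (c), (d), (e) satisfy all four rules.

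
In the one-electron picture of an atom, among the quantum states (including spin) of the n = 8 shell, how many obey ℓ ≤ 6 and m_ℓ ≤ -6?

2

The (ℓ, m_ℓ) pairs meeting ℓ ≤ 6 and m_ℓ ≤ -6 give: ℓ=6 → 1.
Orbitals: 1. Each orbital carries two spin states, so 1 × 2 = 2 states.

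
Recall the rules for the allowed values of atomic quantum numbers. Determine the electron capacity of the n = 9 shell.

A shell holds 2n² electrons: 2 × 9² = 2 × 81 = 162.

162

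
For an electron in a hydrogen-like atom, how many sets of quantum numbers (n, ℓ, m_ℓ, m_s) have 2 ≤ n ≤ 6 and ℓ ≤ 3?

122

Per-shell orbital counts meeting the constraint:
n=2 → 4; n=3 → 9; n=4 → 16; n=5 → 16; n=6 → 16.
Orbitals: 4 + 9 + 16 + 16 + 16 = 61. Including both spin states (m_s = ±1/2) gives 2 × 61 = 122 states.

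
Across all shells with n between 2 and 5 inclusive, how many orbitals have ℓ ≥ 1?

50

Count contributing orbitals for each principal shell:
n=2 → 3; n=3 → 8; n=4 → 15; n=5 → 24.
Total orbitals: 3 + 8 + 15 + 24 = 50.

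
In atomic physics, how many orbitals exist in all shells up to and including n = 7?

Total orbitals = 1² + 2² + 3² + 4² + 5² + 6² + 7² = 140.

140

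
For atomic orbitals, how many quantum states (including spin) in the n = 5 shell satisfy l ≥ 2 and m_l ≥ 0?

24

For n = 5, l ranges over 0 … 4.
Per l-value: l=2 → 3; l=3 → 4; l=4 → 5.
Orbitals: 3 + 4 + 5 = 12. Each orbital carries two spin states, so 12 × 2 = 24 states.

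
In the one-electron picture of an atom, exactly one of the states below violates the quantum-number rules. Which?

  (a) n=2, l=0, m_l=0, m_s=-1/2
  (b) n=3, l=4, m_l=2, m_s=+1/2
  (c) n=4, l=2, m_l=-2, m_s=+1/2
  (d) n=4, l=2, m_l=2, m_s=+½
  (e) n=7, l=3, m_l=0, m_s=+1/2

(b) has l = 4 ≥ n = 3, violating 0 ≤ l ≤ n−1.
The remaining sets (a), (c), (d), (e) satisfy all four rules.

(b)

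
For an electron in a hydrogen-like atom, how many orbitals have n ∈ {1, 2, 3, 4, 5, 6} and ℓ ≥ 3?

For each n in the range, tally the orbitals obeying ℓ ≥ 3:
n=4 → 7; n=5 → 16; n=6 → 27.
Total orbitals: 7 + 16 + 27 = 50.

50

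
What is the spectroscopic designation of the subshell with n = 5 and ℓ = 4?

5g

ℓ = 4 corresponds to the letter 'g', so the subshell is 5g.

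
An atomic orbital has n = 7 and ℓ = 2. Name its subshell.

ℓ = 2 corresponds to the letter 'd', so the subshell is 7d.

7d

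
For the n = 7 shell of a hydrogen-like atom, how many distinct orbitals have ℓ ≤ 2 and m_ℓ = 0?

3

Go through ℓ = 0, …, 6 (the values permitted for n = 7).
Contributions: ℓ=0 → 1; ℓ=1 → 1; ℓ=2 → 1.
Total orbitals: 1 + 1 + 1 = 3.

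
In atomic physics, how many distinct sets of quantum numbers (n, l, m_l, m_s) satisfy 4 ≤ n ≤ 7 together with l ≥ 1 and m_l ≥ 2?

68

For each n in the range, tally the orbitals obeying l ≥ 1 and m_l ≥ 2:
n=4 → 3; n=5 → 6; n=6 → 10; n=7 → 15.
Orbitals: 3 + 6 + 10 + 15 = 34. Including both spin states (m_s = ±1/2) gives 2 × 34 = 68 states.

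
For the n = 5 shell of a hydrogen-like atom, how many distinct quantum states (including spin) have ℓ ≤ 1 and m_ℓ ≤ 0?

6

For n = 5, ℓ ranges over 0 … 4.
Orbitals with ℓ ≤ 1 and m_ℓ ≤ 0, by ℓ: ℓ=0 → 1; ℓ=1 → 2.
Orbitals: 1 + 2 = 3. Each orbital carries two spin states, so 3 × 2 = 6 states.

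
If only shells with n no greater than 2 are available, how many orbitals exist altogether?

5

Total orbitals = 1² + 2² = 5.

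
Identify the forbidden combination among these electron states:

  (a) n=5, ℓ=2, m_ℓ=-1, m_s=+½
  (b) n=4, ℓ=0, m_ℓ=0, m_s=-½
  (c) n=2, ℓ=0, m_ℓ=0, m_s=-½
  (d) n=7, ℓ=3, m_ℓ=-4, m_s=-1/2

(d) has |m_ℓ| = 4 > ℓ = 3, violating −ℓ ≤ m_ℓ ≤ ℓ.
The remaining sets (a), (b), (c) satisfy all four rules.

(d)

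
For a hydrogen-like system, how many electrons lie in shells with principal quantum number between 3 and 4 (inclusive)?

Shell n has n² orbitals: 3²=9 + 4²=16 = 25 orbitals.
Two spin states per orbital: 2 × 25 = 50 electrons.

50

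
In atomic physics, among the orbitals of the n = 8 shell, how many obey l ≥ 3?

55

For n = 8, l ranges over 0 … 7.
The (l, m_l) pairs meeting l ≥ 3 give: l=3 → 7; l=4 → 9; l=5 → 11; l=6 → 13; l=7 → 15.
Total orbitals: 7 + 9 + 11 + 13 + 15 = 55.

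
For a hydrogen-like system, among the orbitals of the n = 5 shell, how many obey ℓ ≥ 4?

9

With n = 5 the allowed ℓ are 0, 1, …, 4.
The (ℓ, m_ℓ) pairs meeting ℓ ≥ 4 give: ℓ=4 → 9.
Total orbitals: 9.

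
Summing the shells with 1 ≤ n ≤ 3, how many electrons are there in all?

Shell n has n² orbitals: 1²=1 + 2²=4 + 3²=9 = 14 orbitals.
Two spin states per orbital: 2 × 14 = 28 electrons.

28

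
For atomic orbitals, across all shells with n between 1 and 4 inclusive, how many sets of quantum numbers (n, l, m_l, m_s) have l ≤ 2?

46

Count contributing orbitals for each principal shell:
n=1 → 1; n=2 → 4; n=3 → 9; n=4 → 9.
Orbitals: 1 + 4 + 9 + 9 = 23. Including both spin states (m_s = ±1/2) gives 2 × 23 = 46 states.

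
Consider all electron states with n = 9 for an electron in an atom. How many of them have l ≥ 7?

64

Go through l = 0, …, 8 (the values permitted for n = 9).
The (l, m_l) pairs meeting l ≥ 7 give: l=7 → 15; l=8 → 17.
Orbitals: 15 + 17 = 32. Each orbital carries two spin states, so 32 × 2 = 64 states.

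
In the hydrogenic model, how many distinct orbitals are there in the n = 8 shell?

The n = 8 shell contains n² = 8² = 64 orbitals.

64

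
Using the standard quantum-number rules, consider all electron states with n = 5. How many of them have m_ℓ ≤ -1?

20

With n = 5 the allowed ℓ are 0, 1, …, 4.
Contributions: ℓ=1 → 1; ℓ=2 → 2; ℓ=3 → 3; ℓ=4 → 4.
Orbitals: 1 + 2 + 3 + 4 = 10. Each orbital carries two spin states, so 10 × 2 = 20 states.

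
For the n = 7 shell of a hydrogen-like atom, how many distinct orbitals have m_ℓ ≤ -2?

Go through ℓ = 0, …, 6 (the values permitted for n = 7).
Per ℓ-value: ℓ=2 → 1; ℓ=3 → 2; ℓ=4 → 3; ℓ=5 → 4; ℓ=6 → 5.
Total orbitals: 1 + 2 + 3 + 4 + 5 = 15.

15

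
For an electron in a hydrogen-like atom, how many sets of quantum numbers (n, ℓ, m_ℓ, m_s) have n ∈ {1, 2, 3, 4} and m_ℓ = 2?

Go shell by shell, enumerating (ℓ, m_ℓ) with m_ℓ = 2:
n=3 → 1; n=4 → 2.
Orbitals: 1 + 2 = 3. Including both spin states (m_s = ±1/2) gives 2 × 3 = 6 states.

6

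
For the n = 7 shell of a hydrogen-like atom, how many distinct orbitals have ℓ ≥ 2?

For n = 7, ℓ ranges over 0 … 6.
The (ℓ, m_ℓ) pairs meeting ℓ ≥ 2 give: ℓ=2 → 5; ℓ=3 → 7; ℓ=4 → 9; ℓ=5 → 11; ℓ=6 → 13.
Total orbitals: 5 + 7 + 9 + 11 + 13 = 45.

45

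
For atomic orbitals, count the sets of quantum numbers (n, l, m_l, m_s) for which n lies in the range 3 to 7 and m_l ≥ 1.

110

Go shell by shell, enumerating (l, m_l) with m_l ≥ 1:
n=3 → 3; n=4 → 6; n=5 → 10; n=6 → 15; n=7 → 21.
Orbitals: 3 + 6 + 10 + 15 + 21 = 55. Including both spin states (m_s = ±1/2) gives 2 × 55 = 110 states.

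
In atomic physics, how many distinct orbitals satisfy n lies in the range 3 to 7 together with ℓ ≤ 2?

45

Per-shell orbital counts meeting the constraint:
n=3 → 9; n=4 → 9; n=5 → 9; n=6 → 9; n=7 → 9.
Total orbitals: 9 + 9 + 9 + 9 + 9 = 45.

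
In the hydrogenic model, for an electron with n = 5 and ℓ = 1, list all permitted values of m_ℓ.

m_ℓ takes every integer from −ℓ to +ℓ. With ℓ = 1 that gives the 3 values -1, 0, 1.

-1, 0, 1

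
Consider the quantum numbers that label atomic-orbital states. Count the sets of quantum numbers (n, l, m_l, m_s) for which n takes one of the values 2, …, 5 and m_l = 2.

12

Treat each shell separately and count matching orbitals:
n=3 → 1; n=4 → 2; n=5 → 3.
Orbitals: 1 + 2 + 3 = 6. Including both spin states (m_s = ±1/2) gives 2 × 6 = 12 states.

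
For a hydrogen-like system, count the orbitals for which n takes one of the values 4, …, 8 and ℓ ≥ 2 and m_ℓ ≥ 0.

Count contributing orbitals for each principal shell:
n=4 → 7; n=5 → 12; n=6 → 18; n=7 → 25; n=8 → 33.
Total orbitals: 7 + 12 + 18 + 25 + 33 = 95.

95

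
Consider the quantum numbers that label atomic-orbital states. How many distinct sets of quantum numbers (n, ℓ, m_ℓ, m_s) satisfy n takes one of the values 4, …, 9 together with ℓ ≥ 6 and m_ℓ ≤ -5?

32

Work shell by shell — for each n, count the (ℓ, m_ℓ) pairs that satisfy ℓ ≥ 6 and m_ℓ ≤ -5:
n=7 → 2; n=8 → 5; n=9 → 9.
Orbitals: 2 + 5 + 9 = 16. Including both spin states (m_s = ±1/2) gives 2 × 16 = 32 states.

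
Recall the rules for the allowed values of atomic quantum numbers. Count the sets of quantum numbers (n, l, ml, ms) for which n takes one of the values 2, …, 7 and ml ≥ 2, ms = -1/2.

Per-shell orbital counts meeting the constraint:
n=3 → 1; n=4 → 3; n=5 → 6; n=6 → 10; n=7 → 15.
Orbitals: 1 + 3 + 6 + 10 + 15 = 35. With ms fixed to -1/2 there is one state per orbital, so 35 states.

35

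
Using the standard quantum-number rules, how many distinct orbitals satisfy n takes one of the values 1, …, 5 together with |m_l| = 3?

Treat each shell separately and count matching orbitals:
n=4 → 2; n=5 → 4.
Total orbitals: 2 + 4 = 6.

6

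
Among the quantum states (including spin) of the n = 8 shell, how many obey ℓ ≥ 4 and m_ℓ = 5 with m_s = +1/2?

With n = 8 the allowed ℓ are 0, 1, …, 7.
The (ℓ, m_ℓ) pairs meeting ℓ ≥ 4 and m_ℓ = 5 give: ℓ=5 → 1; ℓ=6 → 1; ℓ=7 → 1.
Orbitals: 1 + 1 + 1 = 3. With m_s fixed to a single value there is one state per orbital, giving 3 states.

3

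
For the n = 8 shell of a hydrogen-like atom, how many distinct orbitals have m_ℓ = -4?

4

Orbitals with m_ℓ = -4, by ℓ: ℓ=4 → 1; ℓ=5 → 1; ℓ=6 → 1; ℓ=7 → 1.
Total orbitals: 1 + 1 + 1 + 1 = 4.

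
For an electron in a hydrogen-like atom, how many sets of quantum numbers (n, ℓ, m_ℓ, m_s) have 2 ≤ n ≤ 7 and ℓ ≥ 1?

Work shell by shell — for each n, count the (ℓ, m_ℓ) pairs that satisfy ℓ ≥ 1:
n=2 → 3; n=3 → 8; n=4 → 15; n=5 → 24; n=6 → 35; n=7 → 48.
Orbitals: 3 + 8 + 15 + 24 + 35 + 48 = 133. Including both spin states (m_s = ±1/2) gives 2 × 133 = 266 states.

266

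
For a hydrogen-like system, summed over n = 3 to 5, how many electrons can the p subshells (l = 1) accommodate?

A p subshell (l = 1) exists for every n ≥ 2, so shells n = 3, 4, 5 each contribute one — 3 subshells.
Since each p subshell holds 2(2·1+1) = 6 electrons, the total is 3 × 6 = 18.

18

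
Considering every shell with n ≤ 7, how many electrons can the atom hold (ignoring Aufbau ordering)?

Total orbitals = 1² + 2² + 3² + 4² + 5² + 6² + 7² = 140. Doubling for spin gives 280 electrons.

280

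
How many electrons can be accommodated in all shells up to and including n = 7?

280

Total orbitals = 1² + 2² + 3² + 4² + 5² + 6² + 7² = 140. Doubling for spin gives 280 electrons.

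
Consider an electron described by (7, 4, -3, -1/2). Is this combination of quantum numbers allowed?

Valid

n = 7 is a positive integer. l = 4 satisfies 0 ≤ l ≤ n−1 = 6. ml = -3 lies in the range −l … +l (here −4 … 4). ms = -1/2 is one of ±1/2.
All four constraints are satisfied.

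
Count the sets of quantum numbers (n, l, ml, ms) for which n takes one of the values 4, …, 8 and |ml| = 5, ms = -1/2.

12

Work shell by shell — for each n, count the (l, ml) pairs that satisfy |ml| = 5:
n=6 → 2; n=7 → 4; n=8 → 6.
Orbitals: 2 + 4 + 6 = 12. With ms fixed to -1/2 there is one state per orbital, so 12 states.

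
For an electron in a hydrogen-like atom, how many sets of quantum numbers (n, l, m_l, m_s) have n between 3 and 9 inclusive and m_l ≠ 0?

476

Count contributing orbitals for each principal shell:
n=3 → 6; n=4 → 12; n=5 → 20; n=6 → 30; n=7 → 42; n=8 → 56; n=9 → 72.
Orbitals: 6 + 12 + 20 + 30 + 42 + 56 + 72 = 238. Including both spin states (m_s = ±1/2) gives 2 × 238 = 476 states.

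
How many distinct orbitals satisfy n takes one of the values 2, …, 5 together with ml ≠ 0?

Work shell by shell — for each n, count the (l, ml) pairs that satisfy ml ≠ 0:
n=2 → 2; n=3 → 6; n=4 → 12; n=5 → 20.
Total orbitals: 2 + 6 + 12 + 20 = 40.

40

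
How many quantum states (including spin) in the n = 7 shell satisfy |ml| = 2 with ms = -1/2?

Contributions: l=2 → 2; l=3 → 2; l=4 → 2; l=5 → 2; l=6 → 2.
Orbitals: 2 + 2 + 2 + 2 + 2 = 10. With ms fixed to a single value there is one state per orbital, giving 10 states.

10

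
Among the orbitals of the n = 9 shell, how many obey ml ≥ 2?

28

Per l-value: l=2 → 1; l=3 → 2; l=4 → 3; l=5 → 4; l=6 → 5; l=7 → 6; l=8 → 7.
Total orbitals: 1 + 2 + 3 + 4 + 5 + 6 + 7 = 28.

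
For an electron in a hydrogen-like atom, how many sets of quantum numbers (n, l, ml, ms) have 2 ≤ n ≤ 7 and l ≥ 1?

266

For each n in the range, tally the orbitals obeying l ≥ 1:
n=2 → 3; n=3 → 8; n=4 → 15; n=5 → 24; n=6 → 35; n=7 → 48.
Orbitals: 3 + 8 + 15 + 24 + 35 + 48 = 133. Including both spin states (ms = ±1/2) gives 2 × 133 = 266 states.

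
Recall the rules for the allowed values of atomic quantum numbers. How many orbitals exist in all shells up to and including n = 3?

Total orbitals = 1² + 2² + 3² = 14.

14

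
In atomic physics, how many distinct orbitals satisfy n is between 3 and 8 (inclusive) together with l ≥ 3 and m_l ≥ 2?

For each n in the range, tally the orbitals obeying l ≥ 3 and m_l ≥ 2:
n=4 → 2; n=5 → 5; n=6 → 9; n=7 → 14; n=8 → 20.
Total orbitals: 2 + 5 + 9 + 14 + 20 = 50.

50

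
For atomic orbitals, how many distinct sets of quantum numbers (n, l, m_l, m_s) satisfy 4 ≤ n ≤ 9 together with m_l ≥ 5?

40

For each n in the range, tally the orbitals obeying m_l ≥ 5:
n=6 → 1; n=7 → 3; n=8 → 6; n=9 → 10.
Orbitals: 1 + 3 + 6 + 10 = 20. Including both spin states (m_s = ±1/2) gives 2 × 20 = 40 states.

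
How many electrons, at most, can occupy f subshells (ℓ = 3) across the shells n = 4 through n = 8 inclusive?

70

An f subshell (ℓ = 3) exists for every n ≥ 4, so shells n = 4, 5, 6, 7, 8 each contribute one — 5 subshells.
Since each f subshell holds 2(2·3+1) = 14 electrons, the total is 5 × 14 = 70.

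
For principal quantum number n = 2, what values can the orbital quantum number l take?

l is an integer with 0 ≤ l ≤ n−1, so for n = 2: l = 0, 1.

0, 1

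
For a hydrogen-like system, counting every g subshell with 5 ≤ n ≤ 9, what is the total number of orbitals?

A g subshell (l = 4) exists for every n ≥ 5, so shells n = 5, 6, 7, 8, 9 each contribute one — 5 subshells.
Since each g subshell has 2·4+1 = 9 orbitals, the total is 5 × 9 = 45.

45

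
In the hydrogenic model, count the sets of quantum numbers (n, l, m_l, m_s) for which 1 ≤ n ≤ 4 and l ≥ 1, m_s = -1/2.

26

Count contributing orbitals for each principal shell:
n=2 → 3; n=3 → 8; n=4 → 15.
Orbitals: 3 + 8 + 15 = 26. With m_s fixed to -1/2 there is one state per orbital, so 26 states.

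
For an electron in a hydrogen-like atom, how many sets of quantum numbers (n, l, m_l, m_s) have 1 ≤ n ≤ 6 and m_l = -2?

20

For each n in the range, tally the orbitals obeying m_l = -2:
n=3 → 1; n=4 → 2; n=5 → 3; n=6 → 4.
Orbitals: 1 + 2 + 3 + 4 = 10. Including both spin states (m_s = ±1/2) gives 2 × 10 = 20 states.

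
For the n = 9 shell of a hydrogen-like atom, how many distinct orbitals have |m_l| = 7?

4

With n = 9 the allowed l are 0, 1, …, 8.
Per l-value: l=7 → 2; l=8 → 2.
Total orbitals: 2 + 2 = 4.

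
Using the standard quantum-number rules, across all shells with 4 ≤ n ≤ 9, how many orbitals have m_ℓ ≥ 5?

20

Work shell by shell — for each n, count the (ℓ, m_ℓ) pairs that satisfy m_ℓ ≥ 5:
n=6 → 1; n=7 → 3; n=8 → 6; n=9 → 10.
Total orbitals: 1 + 3 + 6 + 10 = 20.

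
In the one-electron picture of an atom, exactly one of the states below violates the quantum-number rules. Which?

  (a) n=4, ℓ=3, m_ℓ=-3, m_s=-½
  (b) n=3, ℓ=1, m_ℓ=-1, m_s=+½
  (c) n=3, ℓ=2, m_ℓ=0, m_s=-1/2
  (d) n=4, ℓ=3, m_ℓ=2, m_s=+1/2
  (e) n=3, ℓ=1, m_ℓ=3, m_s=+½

(e) has |m_ℓ| = 3 > ℓ = 1, violating −ℓ ≤ m_ℓ ≤ ℓ.
The remaining sets (a), (b), (c), (d) satisfy all four rules.

(e)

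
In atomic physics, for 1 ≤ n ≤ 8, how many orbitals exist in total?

Total orbitals = 1² + 2² + 3² + 4² + 5² + 6² + 7² + 8² = 204.

204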